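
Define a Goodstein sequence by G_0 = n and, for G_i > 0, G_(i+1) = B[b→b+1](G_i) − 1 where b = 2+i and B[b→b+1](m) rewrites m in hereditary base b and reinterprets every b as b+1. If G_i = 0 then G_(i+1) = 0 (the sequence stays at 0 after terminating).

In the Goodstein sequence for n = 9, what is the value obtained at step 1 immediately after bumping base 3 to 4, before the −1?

1024

G_0=9  [base 2] 2^(2 + 1) + 1  →[2↦3]→  3^(3 + 1) + 1 = 82  −1 ⇒ G_1=81
G_1=81  [base 3] 3^(3 + 1)  →[3↦4]→  4^(4 + 1) = 1024  −1 ⇒ G_2=1023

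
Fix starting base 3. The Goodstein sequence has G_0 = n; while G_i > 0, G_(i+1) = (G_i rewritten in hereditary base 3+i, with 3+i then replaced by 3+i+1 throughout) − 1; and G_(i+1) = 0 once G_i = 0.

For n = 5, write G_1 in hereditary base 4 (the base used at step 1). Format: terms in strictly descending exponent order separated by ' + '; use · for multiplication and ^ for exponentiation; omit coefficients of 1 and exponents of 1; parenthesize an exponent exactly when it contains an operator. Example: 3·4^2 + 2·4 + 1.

4 + 1

[0] 5 ≡ 3 + 2 (base 3). Lift 4: 6. −1: 5.
[1] 5 ≡ 4 + 1 (base 4). Lift 5: 6. −1: 5.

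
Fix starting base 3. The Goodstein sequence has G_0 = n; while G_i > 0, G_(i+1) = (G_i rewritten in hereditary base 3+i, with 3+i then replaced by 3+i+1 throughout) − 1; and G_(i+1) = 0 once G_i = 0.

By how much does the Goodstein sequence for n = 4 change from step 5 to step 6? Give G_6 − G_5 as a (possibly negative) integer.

-1

G_0=4  [base 3] 3 + 1  →[3↦4]→  4 + 1 = 5  −1 ⇒ G_1=4
G_1=4  [base 4] 4  →[4↦5]→  5 = 5  −1 ⇒ G_2=4
G_2=4  [base 5] 4  →[5↦6]→  4 = 4  −1 ⇒ G_3=3
G_3=3  [base 6] 3  →[6↦7]→  3 = 3  −1 ⇒ G_4=2
G_4=2  [base 7] 2  →[7↦8]→  2 = 2  −1 ⇒ G_5=1
G_5=1  [base 8] 1  →[8↦9]→  1 = 1  −1 ⇒ G_6=0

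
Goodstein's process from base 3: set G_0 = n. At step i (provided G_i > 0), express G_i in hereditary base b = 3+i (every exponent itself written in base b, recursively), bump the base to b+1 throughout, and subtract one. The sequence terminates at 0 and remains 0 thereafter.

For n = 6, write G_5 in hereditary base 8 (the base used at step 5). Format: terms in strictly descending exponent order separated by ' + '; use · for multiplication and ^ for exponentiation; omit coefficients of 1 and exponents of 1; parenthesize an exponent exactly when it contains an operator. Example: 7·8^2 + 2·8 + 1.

7

G_0 = 6. HB_3(6) = 2·3. Bump = 8. G_1 = 7.
G_1 = 7. HB_4(7) = 4 + 3. Bump = 8. G_2 = 7.
G_2 = 7. HB_5(7) = 5 + 2. Bump = 8. G_3 = 7.
G_3 = 7. HB_6(7) = 6 + 1. Bump = 8. G_4 = 7.
G_4 = 7. HB_7(7) = 7. Bump = 8. G_5 = 7.
G_5 = 7. HB_8(7) = 7. Bump = 7. G_6 = 6.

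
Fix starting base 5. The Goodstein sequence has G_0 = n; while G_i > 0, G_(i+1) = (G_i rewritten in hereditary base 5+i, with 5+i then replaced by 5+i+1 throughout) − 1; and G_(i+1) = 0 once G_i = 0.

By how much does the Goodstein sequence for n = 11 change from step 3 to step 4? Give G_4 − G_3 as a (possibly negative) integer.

11 —HB5→ 2·5 + 1 —bump→ 2·6 + 1 = 13 —(−1)→ 12
12 —HB6→ 2·6 —bump→ 2·7 = 14 —(−1)→ 13
13 —HB7→ 7 + 6 —bump→ 8 + 6 = 14 —(−1)→ 13
13 —HB8→ 8 + 5 —bump→ 9 + 5 = 14 —(−1)→ 13

0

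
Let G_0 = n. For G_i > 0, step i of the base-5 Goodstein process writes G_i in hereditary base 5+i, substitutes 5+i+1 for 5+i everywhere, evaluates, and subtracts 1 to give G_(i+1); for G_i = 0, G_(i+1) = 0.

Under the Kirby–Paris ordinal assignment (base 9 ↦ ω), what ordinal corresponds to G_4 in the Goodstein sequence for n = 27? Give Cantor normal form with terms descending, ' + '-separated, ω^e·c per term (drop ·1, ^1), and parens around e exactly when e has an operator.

ω·7 + 6

G_0=27  [base 5] 5^2 + 2  →[5↦6]→  6^2 + 2 = 38  −1 ⇒ G_1=37
G_1=37  [base 6] 6^2 + 1  →[6↦7]→  7^2 + 1 = 50  −1 ⇒ G_2=49
G_2=49  [base 7] 7^2  →[7↦8]→  8^2 = 64  −1 ⇒ G_3=63
G_3=63  [base 8] 7·8 + 7  →[8↦9]→  7·9 + 7 = 70  −1 ⇒ G_4=69
G_4=69  [base 9] 7·9 + 6  →[9↦10]→  7·10 + 6 = 76  −1 ⇒ G_5=75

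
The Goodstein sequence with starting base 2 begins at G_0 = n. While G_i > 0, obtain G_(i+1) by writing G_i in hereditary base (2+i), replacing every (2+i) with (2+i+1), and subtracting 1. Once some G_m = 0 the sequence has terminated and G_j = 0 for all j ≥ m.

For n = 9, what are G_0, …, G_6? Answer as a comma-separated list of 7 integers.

9, 81, 1023, 9842, 140743, 2471826, 50333399

step 0: 9 = 2^(2 + 1) + 1; sub 3 for 2: 3^(3 + 1) + 1; = 82; G_1 = 82−1 = 81
step 1: 81 = 3^(3 + 1); sub 4 for 3: 4^(4 + 1); = 1024; G_2 = 1024−1 = 1023
step 2: 1023 = 3·4^4 + 3·4^3 + 3·4^2 + 3·4 + 3; sub 5 for 4: 3·5^5 + 3·5^3 + 3·5^2 + 3·5 + 3; = 9843; G_3 = 9843−1 = 9842
step 3: 9842 = 3·5^5 + 3·5^3 + 3·5^2 + 3·5 + 2; sub 6 for 5: 3·6^6 + 3·6^3 + 3·6^2 + 3·6 + 2; = 140744; G_4 = 140744−1 = 140743
step 4: 140743 = 3·6^6 + 3·6^3 + 3·6^2 + 3·6 + 1; sub 7 for 6: 3·7^7 + 3·7^3 + 3·7^2 + 3·7 + 1; = 2471827; G_5 = 2471827−1 = 2471826
step 5: 2471826 = 3·7^7 + 3·7^3 + 3·7^2 + 3·7; sub 8 for 7: 3·8^8 + 3·8^3 + 3·8^2 + 3·8; = 50333400; G_6 = 50333400−1 = 50333399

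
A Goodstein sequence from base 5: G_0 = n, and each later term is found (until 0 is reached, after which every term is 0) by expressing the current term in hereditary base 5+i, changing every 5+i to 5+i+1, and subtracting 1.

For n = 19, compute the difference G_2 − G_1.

2

base 5: 19 = 3·5 + 4; at 6: 3·6 + 4 = 22; next = 21
base 6: 21 = 3·6 + 3; at 7: 3·7 + 3 = 24; next = 23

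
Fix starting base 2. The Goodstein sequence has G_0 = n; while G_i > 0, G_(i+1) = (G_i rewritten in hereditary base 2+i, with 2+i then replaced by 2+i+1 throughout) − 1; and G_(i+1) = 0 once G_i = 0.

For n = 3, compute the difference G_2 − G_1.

i=0: 3 = 2 + 1 (b=2); 2→3: 3 + 1 = 4; 4−1 = 3
i=1: 3 = 3 (b=3); 3→4: 4 = 4; 4−1 = 3

0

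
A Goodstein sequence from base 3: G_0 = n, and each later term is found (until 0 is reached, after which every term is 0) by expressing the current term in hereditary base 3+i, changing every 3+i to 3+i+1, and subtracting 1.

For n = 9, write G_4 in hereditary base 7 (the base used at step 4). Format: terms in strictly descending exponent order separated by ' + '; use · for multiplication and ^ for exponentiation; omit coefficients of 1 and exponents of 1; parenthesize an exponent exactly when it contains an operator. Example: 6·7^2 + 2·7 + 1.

step 0: 9 = 3^2; sub 4 for 3: 4^2; = 16; G_1 = 16−1 = 15
step 1: 15 = 3·4 + 3; sub 5 for 4: 3·5 + 3; = 18; G_2 = 18−1 = 17
step 2: 17 = 3·5 + 2; sub 6 for 5: 3·6 + 2; = 20; G_3 = 20−1 = 19
step 3: 19 = 3·6 + 1; sub 7 for 6: 3·7 + 1; = 22; G_4 = 22−1 = 21
step 4: 21 = 3·7; sub 8 for 7: 3·8; = 24; G_5 = 24−1 = 23

3·7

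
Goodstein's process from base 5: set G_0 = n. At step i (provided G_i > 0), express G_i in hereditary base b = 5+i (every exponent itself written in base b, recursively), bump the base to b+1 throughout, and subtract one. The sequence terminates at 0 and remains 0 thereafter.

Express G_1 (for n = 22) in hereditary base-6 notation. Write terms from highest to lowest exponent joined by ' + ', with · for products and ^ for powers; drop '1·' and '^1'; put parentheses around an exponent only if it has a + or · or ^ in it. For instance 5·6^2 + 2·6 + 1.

G_0 = 22. HB_5(22) = 4·5 + 2. Bump = 26. G_1 = 25.
G_1 = 25. HB_6(25) = 4·6 + 1. Bump = 29. G_2 = 28.

4·6 + 1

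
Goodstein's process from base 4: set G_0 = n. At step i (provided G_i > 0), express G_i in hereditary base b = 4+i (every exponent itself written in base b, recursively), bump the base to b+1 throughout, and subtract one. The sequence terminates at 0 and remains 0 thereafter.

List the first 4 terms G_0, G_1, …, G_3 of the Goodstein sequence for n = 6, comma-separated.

6, 6, 6, 6

step 0: 6 = 4 + 2; sub 5 for 4: 5 + 2; = 7; G_1 = 7−1 = 6
step 1: 6 = 5 + 1; sub 6 for 5: 6 + 1; = 7; G_2 = 7−1 = 6
step 2: 6 = 6; sub 7 for 6: 7; = 7; G_3 = 7−1 = 6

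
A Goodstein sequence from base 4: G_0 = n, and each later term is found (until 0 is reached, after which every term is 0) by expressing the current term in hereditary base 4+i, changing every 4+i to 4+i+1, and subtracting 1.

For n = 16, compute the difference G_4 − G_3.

i=0: 16 = 4^2 (b=4); 4→5: 5^2 = 25; 25−1 = 24
i=1: 24 = 4·5 + 4 (b=5); 5→6: 4·6 + 4 = 28; 28−1 = 27
i=2: 27 = 4·6 + 3 (b=6); 6→7: 4·7 + 3 = 31; 31−1 = 30
i=3: 30 = 4·7 + 2 (b=7); 7→8: 4·8 + 2 = 34; 34−1 = 33

3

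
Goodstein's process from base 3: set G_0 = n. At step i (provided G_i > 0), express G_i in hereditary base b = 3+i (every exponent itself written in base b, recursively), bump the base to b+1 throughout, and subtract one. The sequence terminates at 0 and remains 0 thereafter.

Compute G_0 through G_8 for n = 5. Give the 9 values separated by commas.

step 0: 5 = 3 + 2; sub 4 for 3: 4 + 2; = 6; G_1 = 6−1 = 5
step 1: 5 = 4 + 1; sub 5 for 4: 5 + 1; = 6; G_2 = 6−1 = 5
step 2: 5 = 5; sub 6 for 5: 6; = 6; G_3 = 6−1 = 5
step 3: 5 = 5; sub 7 for 6: 5; = 5; G_4 = 5−1 = 4
step 4: 4 = 4; sub 8 for 7: 4; = 4; G_5 = 4−1 = 3
step 5: 3 = 3; sub 9 for 8: 3; = 3; G_6 = 3−1 = 2
step 6: 2 = 2; sub 10 for 9: 2; = 2; G_7 = 2−1 = 1
step 7: 1 = 1; sub 11 for 10: 1; = 1; G_8 = 1−1 = 0

5, 5, 5, 5, 4, 3, 2, 1, 0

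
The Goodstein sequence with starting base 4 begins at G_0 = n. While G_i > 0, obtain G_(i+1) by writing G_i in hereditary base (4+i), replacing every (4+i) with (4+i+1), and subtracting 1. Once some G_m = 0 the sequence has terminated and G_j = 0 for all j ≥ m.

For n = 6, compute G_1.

6

step 0: 6 = 4 + 2; sub 5 for 4: 5 + 2; = 7; G_1 = 7−1 = 6
step 1: 6 = 5 + 1; sub 6 for 5: 6 + 1; = 7; G_2 = 7−1 = 6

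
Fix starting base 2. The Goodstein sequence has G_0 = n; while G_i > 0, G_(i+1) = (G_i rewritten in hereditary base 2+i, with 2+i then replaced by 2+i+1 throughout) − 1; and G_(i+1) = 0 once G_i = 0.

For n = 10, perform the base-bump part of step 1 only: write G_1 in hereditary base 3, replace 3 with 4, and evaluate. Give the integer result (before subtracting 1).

1026

G_0 = 10. HB_2(10) = 2^(2 + 1) + 2. Bump = 84. G_1 = 83.
G_1 = 83. HB_3(83) = 3^(3 + 1) + 2. Bump = 1026. G_2 = 1025.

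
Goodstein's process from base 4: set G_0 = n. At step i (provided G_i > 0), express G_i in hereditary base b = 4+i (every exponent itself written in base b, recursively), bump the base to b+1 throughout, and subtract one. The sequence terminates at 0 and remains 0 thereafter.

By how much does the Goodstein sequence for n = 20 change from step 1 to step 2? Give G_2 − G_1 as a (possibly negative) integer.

10

(0) 20|_4 = 4^2 + 4 ↦ 5^2 + 5|_5 = 30 ⇒ 29
(1) 29|_5 = 5^2 + 4 ↦ 6^2 + 4|_6 = 40 ⇒ 39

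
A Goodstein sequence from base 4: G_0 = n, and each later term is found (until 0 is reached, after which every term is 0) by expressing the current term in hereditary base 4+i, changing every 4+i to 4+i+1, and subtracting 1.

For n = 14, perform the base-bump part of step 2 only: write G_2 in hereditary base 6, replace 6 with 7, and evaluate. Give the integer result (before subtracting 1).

21

step 0: 14 = 3·4 + 2; sub 5 for 4: 3·5 + 2; = 17; G_1 = 17−1 = 16
step 1: 16 = 3·5 + 1; sub 6 for 5: 3·6 + 1; = 19; G_2 = 19−1 = 18
step 2: 18 = 3·6; sub 7 for 6: 3·7; = 21; G_3 = 21−1 = 20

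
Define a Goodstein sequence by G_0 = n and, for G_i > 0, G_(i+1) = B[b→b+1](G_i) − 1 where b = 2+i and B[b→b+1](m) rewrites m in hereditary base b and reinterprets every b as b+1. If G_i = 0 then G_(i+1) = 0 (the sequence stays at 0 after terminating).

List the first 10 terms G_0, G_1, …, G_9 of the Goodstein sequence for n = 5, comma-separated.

5, 27, 255, 467, 775, 1197, 1751, 2454, 3325, 4382

step 0: 5 = 2^2 + 1; sub 3 for 2: 3^3 + 1; = 28; G_1 = 28−1 = 27
step 1: 27 = 3^3; sub 4 for 3: 4^4; = 256; G_2 = 256−1 = 255
step 2: 255 = 3·4^3 + 3·4^2 + 3·4 + 3; sub 5 for 4: 3·5^3 + 3·5^2 + 3·5 + 3; = 468; G_3 = 468−1 = 467
step 3: 467 = 3·5^3 + 3·5^2 + 3·5 + 2; sub 6 for 5: 3·6^3 + 3·6^2 + 3·6 + 2; = 776; G_4 = 776−1 = 775
step 4: 775 = 3·6^3 + 3·6^2 + 3·6 + 1; sub 7 for 6: 3·7^3 + 3·7^2 + 3·7 + 1; = 1198; G_5 = 1198−1 = 1197
step 5: 1197 = 3·7^3 + 3·7^2 + 3·7; sub 8 for 7: 3·8^3 + 3·8^2 + 3·8; = 1752; G_6 = 1752−1 = 1751
step 6: 1751 = 3·8^3 + 3·8^2 + 2·8 + 7; sub 9 for 8: 3·9^3 + 3·9^2 + 2·9 + 7; = 2455; G_7 = 2455−1 = 2454
step 7: 2454 = 3·9^3 + 3·9^2 + 2·9 + 6; sub 10 for 9: 3·10^3 + 3·10^2 + 2·10 + 6; = 3326; G_8 = 3326−1 = 3325
step 8: 3325 = 3·10^3 + 3·10^2 + 2·10 + 5; sub 11 for 10: 3·11^3 + 3·11^2 + 2·11 + 5; = 4383; G_9 = 4383−1 = 4382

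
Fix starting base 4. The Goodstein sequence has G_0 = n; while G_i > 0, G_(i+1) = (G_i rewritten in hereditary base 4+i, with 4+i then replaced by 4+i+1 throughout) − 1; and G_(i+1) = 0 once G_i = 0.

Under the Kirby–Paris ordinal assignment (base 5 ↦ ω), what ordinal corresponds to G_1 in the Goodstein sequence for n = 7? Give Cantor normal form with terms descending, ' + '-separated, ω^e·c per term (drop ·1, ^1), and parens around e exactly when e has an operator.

step 0: 7 = 4 + 3; sub 5 for 4: 5 + 3; = 8; G_1 = 8−1 = 7
step 1: 7 = 5 + 2; sub 6 for 5: 6 + 2; = 8; G_2 = 8−1 = 7

ω + 2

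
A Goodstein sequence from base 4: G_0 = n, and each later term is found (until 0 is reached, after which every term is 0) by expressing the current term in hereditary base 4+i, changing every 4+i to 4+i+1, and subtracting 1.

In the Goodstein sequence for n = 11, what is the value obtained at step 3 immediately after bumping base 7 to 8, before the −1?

[0] 11 ≡ 2·4 + 3 (base 4). Lift 5: 13. −1: 12.
[1] 12 ≡ 2·5 + 2 (base 5). Lift 6: 14. −1: 13.
[2] 13 ≡ 2·6 + 1 (base 6). Lift 7: 15. −1: 14.
[3] 14 ≡ 2·7 (base 7). Lift 8: 16. −1: 15.

16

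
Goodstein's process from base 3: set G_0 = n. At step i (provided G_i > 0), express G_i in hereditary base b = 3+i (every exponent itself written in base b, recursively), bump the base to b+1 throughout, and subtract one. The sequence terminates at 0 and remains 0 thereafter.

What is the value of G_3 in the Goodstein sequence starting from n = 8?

G_0=8  [base 3] 2·3 + 2  →[3↦4]→  2·4 + 2 = 10  −1 ⇒ G_1=9
G_1=9  [base 4] 2·4 + 1  →[4↦5]→  2·5 + 1 = 11  −1 ⇒ G_2=10
G_2=10  [base 5] 2·5  →[5↦6]→  2·6 = 12  −1 ⇒ G_3=11
G_3=11  [base 6] 6 + 5  →[6↦7]→  7 + 5 = 12  −1 ⇒ G_4=11

11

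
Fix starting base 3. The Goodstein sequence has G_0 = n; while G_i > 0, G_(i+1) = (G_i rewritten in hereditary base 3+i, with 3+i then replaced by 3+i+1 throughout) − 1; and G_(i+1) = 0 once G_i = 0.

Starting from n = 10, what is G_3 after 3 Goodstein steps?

27

(0) 10|_3 = 3^2 + 1 ↦ 4^2 + 1|_4 = 17 ⇒ 16
(1) 16|_4 = 4^2 ↦ 5^2|_5 = 25 ⇒ 24
(2) 24|_5 = 4·5 + 4 ↦ 4·6 + 4|_6 = 28 ⇒ 27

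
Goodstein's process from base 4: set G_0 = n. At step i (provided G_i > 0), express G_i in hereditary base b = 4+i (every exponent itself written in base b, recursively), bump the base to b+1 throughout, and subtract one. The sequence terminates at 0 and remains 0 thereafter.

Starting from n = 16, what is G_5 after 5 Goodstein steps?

base 4: 16 = 4^2; at 5: 5^2 = 25; next = 24
base 5: 24 = 4·5 + 4; at 6: 4·6 + 4 = 28; next = 27
base 6: 27 = 4·6 + 3; at 7: 4·7 + 3 = 31; next = 30
base 7: 30 = 4·7 + 2; at 8: 4·8 + 2 = 34; next = 33
base 8: 33 = 4·8 + 1; at 9: 4·9 + 1 = 37; next = 36

36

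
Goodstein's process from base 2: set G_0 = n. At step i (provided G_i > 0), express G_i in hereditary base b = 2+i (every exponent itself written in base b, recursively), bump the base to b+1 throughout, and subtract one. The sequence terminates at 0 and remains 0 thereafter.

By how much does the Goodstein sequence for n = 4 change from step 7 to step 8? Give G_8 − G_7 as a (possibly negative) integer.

4 —HB2→ 2^2 —bump→ 3^3 = 27 —(−1)→ 26
26 —HB3→ 2·3^2 + 2·3 + 2 —bump→ 2·4^2 + 2·4 + 2 = 42 —(−1)→ 41
41 —HB4→ 2·4^2 + 2·4 + 1 —bump→ 2·5^2 + 2·5 + 1 = 61 —(−1)→ 60
60 —HB5→ 2·5^2 + 2·5 —bump→ 2·6^2 + 2·6 = 84 —(−1)→ 83
83 —HB6→ 2·6^2 + 6 + 5 —bump→ 2·7^2 + 7 + 5 = 110 —(−1)→ 109
109 —HB7→ 2·7^2 + 7 + 4 —bump→ 2·8^2 + 8 + 4 = 140 —(−1)→ 139
139 —HB8→ 2·8^2 + 8 + 3 —bump→ 2·9^2 + 9 + 3 = 174 —(−1)→ 173
173 —HB9→ 2·9^2 + 9 + 2 —bump→ 2·10^2 + 10 + 2 = 212 —(−1)→ 211

38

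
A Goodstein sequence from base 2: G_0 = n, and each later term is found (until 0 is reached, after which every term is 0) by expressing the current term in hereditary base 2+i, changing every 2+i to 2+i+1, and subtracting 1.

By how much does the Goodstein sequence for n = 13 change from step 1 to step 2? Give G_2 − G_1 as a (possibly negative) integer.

1171

G_0=13  [base 2] 2^(2 + 1) + 2^2 + 1  →[2↦3]→  3^(3 + 1) + 3^3 + 1 = 109  −1 ⇒ G_1=108
G_1=108  [base 3] 3^(3 + 1) + 3^3  →[3↦4]→  4^(4 + 1) + 4^4 = 1280  −1 ⇒ G_2=1279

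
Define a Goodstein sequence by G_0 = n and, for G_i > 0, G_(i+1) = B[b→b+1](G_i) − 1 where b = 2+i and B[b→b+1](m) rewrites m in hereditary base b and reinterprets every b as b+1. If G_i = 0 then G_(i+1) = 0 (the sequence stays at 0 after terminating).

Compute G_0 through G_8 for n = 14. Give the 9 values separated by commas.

i=0: 14 = 2^(2 + 1) + 2^2 + 2 (b=2); 2→3: 3^(3 + 1) + 3^3 + 3 = 111; 111−1 = 110
i=1: 110 = 3^(3 + 1) + 3^3 + 2 (b=3); 3→4: 4^(4 + 1) + 4^4 + 2 = 1282; 1282−1 = 1281
i=2: 1281 = 4^(4 + 1) + 4^4 + 1 (b=4); 4→5: 5^(5 + 1) + 5^5 + 1 = 18751; 18751−1 = 18750
i=3: 18750 = 5^(5 + 1) + 5^5 (b=5); 5→6: 6^(6 + 1) + 6^6 = 326592; 326592−1 = 326591
i=4: 326591 = 6^(6 + 1) + 5·6^5 + 5·6^4 + 5·6^3 + 5·6^2 + 5·6 + 5 (b=6); 6→7: 7^(7 + 1) + 5·7^5 + 5·7^4 + 5·7^3 + 5·7^2 + 5·7 + 5 = 5862841; 5862841−1 = 5862840
i=5: 5862840 = 7^(7 + 1) + 5·7^5 + 5·7^4 + 5·7^3 + 5·7^2 + 5·7 + 4 (b=7); 7→8: 8^(8 + 1) + 5·8^5 + 5·8^4 + 5·8^3 + 5·8^2 + 5·8 + 4 = 134404972; 134404972−1 = 134404971
i=6: 134404971 = 8^(8 + 1) + 5·8^5 + 5·8^4 + 5·8^3 + 5·8^2 + 5·8 + 3 (b=8); 8→9: 9^(9 + 1) + 5·9^5 + 5·9^4 + 5·9^3 + 5·9^2 + 5·9 + 3 = 3487116549; 3487116549−1 = 3487116548
i=7: 3487116548 = 9^(9 + 1) + 5·9^5 + 5·9^4 + 5·9^3 + 5·9^2 + 5·9 + 2 (b=9); 9→10: 10^(10 + 1) + 5·10^5 + 5·10^4 + 5·10^3 + 5·10^2 + 5·10 + 2 = 100000555552; 100000555552−1 = 100000555551

14, 110, 1281, 18750, 326591, 5862840, 134404971, 3487116548, 100000555551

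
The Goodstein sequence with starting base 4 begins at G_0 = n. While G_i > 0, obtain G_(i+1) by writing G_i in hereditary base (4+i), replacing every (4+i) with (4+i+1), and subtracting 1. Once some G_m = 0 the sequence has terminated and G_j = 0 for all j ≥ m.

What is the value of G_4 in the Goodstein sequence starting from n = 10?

13

G_0 = 10. HB_4(10) = 2·4 + 2. Bump = 12. G_1 = 11.
G_1 = 11. HB_5(11) = 2·5 + 1. Bump = 13. G_2 = 12.
G_2 = 12. HB_6(12) = 2·6. Bump = 14. G_3 = 13.
G_3 = 13. HB_7(13) = 7 + 6. Bump = 14. G_4 = 13.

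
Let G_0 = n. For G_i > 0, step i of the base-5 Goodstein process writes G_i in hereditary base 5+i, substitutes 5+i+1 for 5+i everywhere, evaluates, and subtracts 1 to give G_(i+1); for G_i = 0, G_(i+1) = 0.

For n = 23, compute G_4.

base 5: 23 = 4·5 + 3; at 6: 4·6 + 3 = 27; next = 26
base 6: 26 = 4·6 + 2; at 7: 4·7 + 2 = 30; next = 29
base 7: 29 = 4·7 + 1; at 8: 4·8 + 1 = 33; next = 32
base 8: 32 = 4·8; at 9: 4·9 = 36; next = 35

35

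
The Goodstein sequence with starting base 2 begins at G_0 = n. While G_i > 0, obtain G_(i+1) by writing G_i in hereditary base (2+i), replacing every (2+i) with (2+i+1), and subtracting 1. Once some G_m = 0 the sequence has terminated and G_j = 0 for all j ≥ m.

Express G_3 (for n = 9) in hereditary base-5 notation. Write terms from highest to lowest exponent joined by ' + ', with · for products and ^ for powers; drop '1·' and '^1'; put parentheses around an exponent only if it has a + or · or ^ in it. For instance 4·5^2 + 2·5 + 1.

3·5^5 + 3·5^3 + 3·5^2 + 3·5 + 2

i=0: 9 = 2^(2 + 1) + 1 (b=2); 2→3: 3^(3 + 1) + 1 = 82; 82−1 = 81
i=1: 81 = 3^(3 + 1) (b=3); 3→4: 4^(4 + 1) = 1024; 1024−1 = 1023
i=2: 1023 = 3·4^4 + 3·4^3 + 3·4^2 + 3·4 + 3 (b=4); 4→5: 3·5^5 + 3·5^3 + 3·5^2 + 3·5 + 3 = 9843; 9843−1 = 9842
i=3: 9842 = 3·5^5 + 3·5^3 + 3·5^2 + 3·5 + 2 (b=5); 5→6: 3·6^6 + 3·6^3 + 3·6^2 + 3·6 + 2 = 140744; 140744−1 = 140743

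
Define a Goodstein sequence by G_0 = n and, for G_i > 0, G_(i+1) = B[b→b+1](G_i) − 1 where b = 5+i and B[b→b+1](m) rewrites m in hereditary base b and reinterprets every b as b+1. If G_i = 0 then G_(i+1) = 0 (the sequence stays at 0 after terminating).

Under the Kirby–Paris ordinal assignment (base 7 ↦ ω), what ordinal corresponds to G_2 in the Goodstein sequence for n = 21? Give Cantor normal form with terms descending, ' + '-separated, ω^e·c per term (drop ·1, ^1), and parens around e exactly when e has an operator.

(0) 21|_5 = 4·5 + 1 ↦ 4·6 + 1|_6 = 25 ⇒ 24
(1) 24|_6 = 4·6 ↦ 4·7|_7 = 28 ⇒ 27
(2) 27|_7 = 3·7 + 6 ↦ 3·8 + 6|_8 = 30 ⇒ 29

ω·3 + 6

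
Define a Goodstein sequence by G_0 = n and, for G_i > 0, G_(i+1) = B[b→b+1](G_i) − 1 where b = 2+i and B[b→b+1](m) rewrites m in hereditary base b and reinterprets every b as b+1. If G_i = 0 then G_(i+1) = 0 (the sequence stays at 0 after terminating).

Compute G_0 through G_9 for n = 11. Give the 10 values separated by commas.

[0] 11 ≡ 2^(2 + 1) + 2 + 1 (base 2). Lift 3: 85. −1: 84.
[1] 84 ≡ 3^(3 + 1) + 3 (base 3). Lift 4: 1028. −1: 1027.
[2] 1027 ≡ 4^(4 + 1) + 3 (base 4). Lift 5: 15628. −1: 15627.
[3] 15627 ≡ 5^(5 + 1) + 2 (base 5). Lift 6: 279938. −1: 279937.
[4] 279937 ≡ 6^(6 + 1) + 1 (base 6). Lift 7: 5764802. −1: 5764801.
[5] 5764801 ≡ 7^(7 + 1) (base 7). Lift 8: 134217728. −1: 134217727.
[6] 134217727 ≡ 7·8^8 + 7·8^7 + 7·8^6 + 7·8^5 + 7·8^4 + 7·8^3 + 7·8^2 + 7·8 + 7 (base 8). Lift 9: 2749609303. −1: 2749609302.
[7] 2749609302 ≡ 7·9^9 + 7·9^7 + 7·9^6 + 7·9^5 + 7·9^4 + 7·9^3 + 7·9^2 + 7·9 + 6 (base 9). Lift 10: 70077777776. −1: 70077777775.
[8] 70077777775 ≡ 7·10^10 + 7·10^7 + 7·10^6 + 7·10^5 + 7·10^4 + 7·10^3 + 7·10^2 + 7·10 + 5 (base 10). Lift 11: 1997331745491. −1: 1997331745490.

11, 84, 1027, 15627, 279937, 5764801, 134217727, 2749609302, 70077777775, 1997331745490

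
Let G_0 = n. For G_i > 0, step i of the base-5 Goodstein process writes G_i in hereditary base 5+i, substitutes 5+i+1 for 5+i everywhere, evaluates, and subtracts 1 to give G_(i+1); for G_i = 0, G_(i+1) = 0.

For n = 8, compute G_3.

8

[0] 8 ≡ 5 + 3 (base 5). Lift 6: 9. −1: 8.
[1] 8 ≡ 6 + 2 (base 6). Lift 7: 9. −1: 8.
[2] 8 ≡ 7 + 1 (base 7). Lift 8: 9. −1: 8.
[3] 8 ≡ 8 (base 8). Lift 9: 9. −1: 8.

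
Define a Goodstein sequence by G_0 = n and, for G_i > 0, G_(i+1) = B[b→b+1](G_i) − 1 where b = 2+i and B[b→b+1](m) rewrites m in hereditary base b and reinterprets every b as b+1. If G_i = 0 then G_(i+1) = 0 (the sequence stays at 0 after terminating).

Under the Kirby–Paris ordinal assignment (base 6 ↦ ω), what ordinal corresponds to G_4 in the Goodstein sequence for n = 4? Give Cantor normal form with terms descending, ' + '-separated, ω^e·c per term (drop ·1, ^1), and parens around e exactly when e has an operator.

ω^2·2 + ω + 5

(0) 4|_2 = 2^2 ↦ 3^3|_3 = 27 ⇒ 26
(1) 26|_3 = 2·3^2 + 2·3 + 2 ↦ 2·4^2 + 2·4 + 2|_4 = 42 ⇒ 41
(2) 41|_4 = 2·4^2 + 2·4 + 1 ↦ 2·5^2 + 2·5 + 1|_5 = 61 ⇒ 60
(3) 60|_5 = 2·5^2 + 2·5 ↦ 2·6^2 + 2·6|_6 = 84 ⇒ 83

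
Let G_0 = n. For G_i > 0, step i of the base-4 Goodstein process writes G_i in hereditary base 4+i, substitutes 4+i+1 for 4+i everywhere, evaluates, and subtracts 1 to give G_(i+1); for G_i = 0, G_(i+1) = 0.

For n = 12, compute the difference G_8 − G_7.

0

base 4: 12 = 3·4; at 5: 3·5 = 15; next = 14
base 5: 14 = 2·5 + 4; at 6: 2·6 + 4 = 16; next = 15
base 6: 15 = 2·6 + 3; at 7: 2·7 + 3 = 17; next = 16
base 7: 16 = 2·7 + 2; at 8: 2·8 + 2 = 18; next = 17
base 8: 17 = 2·8 + 1; at 9: 2·9 + 1 = 19; next = 18
base 9: 18 = 2·9; at 10: 2·10 = 20; next = 19
base 10: 19 = 10 + 9; at 11: 11 + 9 = 20; next = 19
base 11: 19 = 11 + 8; at 12: 12 + 8 = 20; next = 19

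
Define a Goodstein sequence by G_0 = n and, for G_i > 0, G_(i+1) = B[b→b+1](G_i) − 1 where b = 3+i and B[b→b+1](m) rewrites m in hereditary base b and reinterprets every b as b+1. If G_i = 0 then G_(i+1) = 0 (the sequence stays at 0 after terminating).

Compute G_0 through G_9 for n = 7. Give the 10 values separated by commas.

7, 8, 9, 9, 9, 9, 9, 9, 8, 7

[0] 7 ≡ 2·3 + 1 (base 3). Lift 4: 9. −1: 8.
[1] 8 ≡ 2·4 (base 4). Lift 5: 10. −1: 9.
[2] 9 ≡ 5 + 4 (base 5). Lift 6: 10. −1: 9.
[3] 9 ≡ 6 + 3 (base 6). Lift 7: 10. −1: 9.
[4] 9 ≡ 7 + 2 (base 7). Lift 8: 10. −1: 9.
[5] 9 ≡ 8 + 1 (base 8). Lift 9: 10. −1: 9.
[6] 9 ≡ 9 (base 9). Lift 10: 10. −1: 9.
[7] 9 ≡ 9 (base 10). Lift 11: 9. −1: 8.
[8] 8 ≡ 8 (base 11). Lift 12: 8. −1: 7.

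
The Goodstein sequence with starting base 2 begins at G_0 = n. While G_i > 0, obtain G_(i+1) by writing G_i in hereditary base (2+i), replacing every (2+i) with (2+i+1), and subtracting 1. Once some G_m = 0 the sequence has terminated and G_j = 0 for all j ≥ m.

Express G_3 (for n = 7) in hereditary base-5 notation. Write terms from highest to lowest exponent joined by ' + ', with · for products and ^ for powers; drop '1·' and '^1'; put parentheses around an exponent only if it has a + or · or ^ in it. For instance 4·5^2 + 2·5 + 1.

5^5 + 2

7 —HB2→ 2^2 + 2 + 1 —bump→ 3^3 + 3 + 1 = 31 —(−1)→ 30
30 —HB3→ 3^3 + 3 —bump→ 4^4 + 4 = 260 —(−1)→ 259
259 —HB4→ 4^4 + 3 —bump→ 5^5 + 3 = 3128 —(−1)→ 3127
3127 —HB5→ 5^5 + 2 —bump→ 6^6 + 2 = 46658 —(−1)→ 46657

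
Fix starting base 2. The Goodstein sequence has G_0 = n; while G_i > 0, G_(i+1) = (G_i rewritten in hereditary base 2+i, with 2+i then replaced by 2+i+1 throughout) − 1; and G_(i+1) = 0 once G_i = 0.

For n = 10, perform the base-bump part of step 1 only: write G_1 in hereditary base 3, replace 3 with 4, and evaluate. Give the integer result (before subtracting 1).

[0] 10 ≡ 2^(2 + 1) + 2 (base 2). Lift 3: 84. −1: 83.
[1] 83 ≡ 3^(3 + 1) + 2 (base 3). Lift 4: 1026. −1: 1025.

1026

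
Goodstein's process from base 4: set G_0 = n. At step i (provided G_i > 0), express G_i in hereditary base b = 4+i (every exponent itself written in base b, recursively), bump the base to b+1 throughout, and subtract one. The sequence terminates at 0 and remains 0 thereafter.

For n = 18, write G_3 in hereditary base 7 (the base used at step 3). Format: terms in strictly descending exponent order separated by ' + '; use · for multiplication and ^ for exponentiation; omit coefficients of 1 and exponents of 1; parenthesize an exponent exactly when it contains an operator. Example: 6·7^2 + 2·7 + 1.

6·7 + 6

(0) 18|_4 = 4^2 + 2 ↦ 5^2 + 2|_5 = 27 ⇒ 26
(1) 26|_5 = 5^2 + 1 ↦ 6^2 + 1|_6 = 37 ⇒ 36
(2) 36|_6 = 6^2 ↦ 7^2|_7 = 49 ⇒ 48
(3) 48|_7 = 6·7 + 6 ↦ 6·8 + 6|_8 = 54 ⇒ 53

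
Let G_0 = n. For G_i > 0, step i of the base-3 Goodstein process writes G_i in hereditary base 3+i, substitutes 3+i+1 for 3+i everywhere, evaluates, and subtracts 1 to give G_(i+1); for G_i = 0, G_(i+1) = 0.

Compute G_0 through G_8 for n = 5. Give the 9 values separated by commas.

5, 5, 5, 5, 4, 3, 2, 1, 0

step 0: 5 = 3 + 2; sub 4 for 3: 4 + 2; = 6; G_1 = 6−1 = 5
step 1: 5 = 4 + 1; sub 5 for 4: 5 + 1; = 6; G_2 = 6−1 = 5
step 2: 5 = 5; sub 6 for 5: 6; = 6; G_3 = 6−1 = 5
step 3: 5 = 5; sub 7 for 6: 5; = 5; G_4 = 5−1 = 4
step 4: 4 = 4; sub 8 for 7: 4; = 4; G_5 = 4−1 = 3
step 5: 3 = 3; sub 9 for 8: 3; = 3; G_6 = 3−1 = 2
step 6: 2 = 2; sub 10 for 9: 2; = 2; G_7 = 2−1 = 1
step 7: 1 = 1; sub 11 for 10: 1; = 1; G_8 = 1−1 = 0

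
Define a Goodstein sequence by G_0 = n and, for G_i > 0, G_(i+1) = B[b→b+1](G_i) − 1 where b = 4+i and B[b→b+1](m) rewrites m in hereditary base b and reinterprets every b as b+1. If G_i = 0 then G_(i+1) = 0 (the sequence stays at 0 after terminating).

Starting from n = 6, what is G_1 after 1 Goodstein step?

[0] 6 ≡ 4 + 2 (base 4). Lift 5: 7. −1: 6.
[1] 6 ≡ 5 + 1 (base 5). Lift 6: 7. −1: 6.

6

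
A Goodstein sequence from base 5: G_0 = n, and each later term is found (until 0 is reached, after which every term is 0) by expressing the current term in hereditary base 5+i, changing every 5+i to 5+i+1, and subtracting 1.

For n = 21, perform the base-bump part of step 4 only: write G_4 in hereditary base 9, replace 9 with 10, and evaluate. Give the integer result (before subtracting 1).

[0] 21 ≡ 4·5 + 1 (base 5). Lift 6: 25. −1: 24.
[1] 24 ≡ 4·6 (base 6). Lift 7: 28. −1: 27.
[2] 27 ≡ 3·7 + 6 (base 7). Lift 8: 30. −1: 29.
[3] 29 ≡ 3·8 + 5 (base 8). Lift 9: 32. −1: 31.

34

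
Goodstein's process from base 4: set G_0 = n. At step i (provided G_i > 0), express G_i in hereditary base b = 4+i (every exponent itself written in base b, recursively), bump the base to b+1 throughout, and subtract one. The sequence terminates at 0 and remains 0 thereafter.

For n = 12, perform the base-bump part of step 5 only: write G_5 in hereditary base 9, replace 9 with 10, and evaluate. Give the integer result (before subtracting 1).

20

step 0: 12 = 3·4; sub 5 for 4: 3·5; = 15; G_1 = 15−1 = 14
step 1: 14 = 2·5 + 4; sub 6 for 5: 2·6 + 4; = 16; G_2 = 16−1 = 15
step 2: 15 = 2·6 + 3; sub 7 for 6: 2·7 + 3; = 17; G_3 = 17−1 = 16
step 3: 16 = 2·7 + 2; sub 8 for 7: 2·8 + 2; = 18; G_4 = 18−1 = 17
step 4: 17 = 2·8 + 1; sub 9 for 8: 2·9 + 1; = 19; G_5 = 19−1 = 18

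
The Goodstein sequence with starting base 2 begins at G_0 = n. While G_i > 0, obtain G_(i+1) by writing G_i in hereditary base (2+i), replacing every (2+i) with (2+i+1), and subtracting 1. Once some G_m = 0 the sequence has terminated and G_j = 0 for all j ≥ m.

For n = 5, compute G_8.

G_0=5  [base 2] 2^2 + 1  →[2↦3]→  3^3 + 1 = 28  −1 ⇒ G_1=27
G_1=27  [base 3] 3^3  →[3↦4]→  4^4 = 256  −1 ⇒ G_2=255
G_2=255  [base 4] 3·4^3 + 3·4^2 + 3·4 + 3  →[4↦5]→  3·5^3 + 3·5^2 + 3·5 + 3 = 468  −1 ⇒ G_3=467
G_3=467  [base 5] 3·5^3 + 3·5^2 + 3·5 + 2  →[5↦6]→  3·6^3 + 3·6^2 + 3·6 + 2 = 776  −1 ⇒ G_4=775
G_4=775  [base 6] 3·6^3 + 3·6^2 + 3·6 + 1  →[6↦7]→  3·7^3 + 3·7^2 + 3·7 + 1 = 1198  −1 ⇒ G_5=1197
G_5=1197  [base 7] 3·7^3 + 3·7^2 + 3·7  →[7↦8]→  3·8^3 + 3·8^2 + 3·8 = 1752  −1 ⇒ G_6=1751
G_6=1751  [base 8] 3·8^3 + 3·8^2 + 2·8 + 7  →[8↦9]→  3·9^3 + 3·9^2 + 2·9 + 7 = 2455  −1 ⇒ G_7=2454
G_7=2454  [base 9] 3·9^3 + 3·9^2 + 2·9 + 6  →[9↦10]→  3·10^3 + 3·10^2 + 2·10 + 6 = 3326  −1 ⇒ G_8=3325
G_8=3325  [base 10] 3·10^3 + 3·10^2 + 2·10 + 5  →[10↦11]→  3·11^3 + 3·11^2 + 2·11 + 5 = 4383  −1 ⇒ G_9=4382

3325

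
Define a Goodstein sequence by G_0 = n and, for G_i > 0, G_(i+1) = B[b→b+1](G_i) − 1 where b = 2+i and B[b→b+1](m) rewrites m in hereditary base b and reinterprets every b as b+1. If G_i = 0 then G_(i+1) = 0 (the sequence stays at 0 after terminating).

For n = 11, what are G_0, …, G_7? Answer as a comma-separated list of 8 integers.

11, 84, 1027, 15627, 279937, 5764801, 134217727, 2749609302

step 0: 11 = 2^(2 + 1) + 2 + 1; sub 3 for 2: 3^(3 + 1) + 3 + 1; = 85; G_1 = 85−1 = 84
step 1: 84 = 3^(3 + 1) + 3; sub 4 for 3: 4^(4 + 1) + 4; = 1028; G_2 = 1028−1 = 1027
step 2: 1027 = 4^(4 + 1) + 3; sub 5 for 4: 5^(5 + 1) + 3; = 15628; G_3 = 15628−1 = 15627
step 3: 15627 = 5^(5 + 1) + 2; sub 6 for 5: 6^(6 + 1) + 2; = 279938; G_4 = 279938−1 = 279937
step 4: 279937 = 6^(6 + 1) + 1; sub 7 for 6: 7^(7 + 1) + 1; = 5764802; G_5 = 5764802−1 = 5764801
step 5: 5764801 = 7^(7 + 1); sub 8 for 7: 8^(8 + 1); = 134217728; G_6 = 134217728−1 = 134217727
step 6: 134217727 = 7·8^8 + 7·8^7 + 7·8^6 + 7·8^5 + 7·8^4 + 7·8^3 + 7·8^2 + 7·8 + 7; sub 9 for 8: 7·9^9 + 7·9^7 + 7·9^6 + 7·9^5 + 7·9^4 + 7·9^3 + 7·9^2 + 7·9 + 7; = 2749609303; G_7 = 2749609303−1 = 2749609302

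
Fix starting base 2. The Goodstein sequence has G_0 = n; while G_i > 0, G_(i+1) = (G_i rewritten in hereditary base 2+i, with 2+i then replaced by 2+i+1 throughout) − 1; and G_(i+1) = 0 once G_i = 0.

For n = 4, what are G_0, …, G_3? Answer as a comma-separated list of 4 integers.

(0) 4|_2 = 2^2 ↦ 3^3|_3 = 27 ⇒ 26
(1) 26|_3 = 2·3^2 + 2·3 + 2 ↦ 2·4^2 + 2·4 + 2|_4 = 42 ⇒ 41
(2) 41|_4 = 2·4^2 + 2·4 + 1 ↦ 2·5^2 + 2·5 + 1|_5 = 61 ⇒ 60

4, 26, 41, 60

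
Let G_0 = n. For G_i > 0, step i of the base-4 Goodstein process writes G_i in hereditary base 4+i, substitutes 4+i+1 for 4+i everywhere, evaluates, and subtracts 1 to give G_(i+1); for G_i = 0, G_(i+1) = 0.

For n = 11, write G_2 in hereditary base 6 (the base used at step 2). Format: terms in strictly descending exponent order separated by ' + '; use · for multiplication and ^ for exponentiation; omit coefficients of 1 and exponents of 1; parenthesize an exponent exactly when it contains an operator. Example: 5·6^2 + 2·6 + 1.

2·6 + 1

i=0: 11 = 2·4 + 3 (b=4); 4→5: 2·5 + 3 = 13; 13−1 = 12
i=1: 12 = 2·5 + 2 (b=5); 5→6: 2·6 + 2 = 14; 14−1 = 13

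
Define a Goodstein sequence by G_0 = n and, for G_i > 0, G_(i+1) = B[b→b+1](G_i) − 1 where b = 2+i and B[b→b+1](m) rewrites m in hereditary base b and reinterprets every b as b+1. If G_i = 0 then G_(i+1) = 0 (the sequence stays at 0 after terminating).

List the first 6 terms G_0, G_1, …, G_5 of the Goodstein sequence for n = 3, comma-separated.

base 2: 3 = 2 + 1; at 3: 3 + 1 = 4; next = 3
base 3: 3 = 3; at 4: 4 = 4; next = 3
base 4: 3 = 3; at 5: 3 = 3; next = 2
base 5: 2 = 2; at 6: 2 = 2; next = 1
base 6: 1 = 1; at 7: 1 = 1; next = 0

3, 3, 3, 2, 1, 0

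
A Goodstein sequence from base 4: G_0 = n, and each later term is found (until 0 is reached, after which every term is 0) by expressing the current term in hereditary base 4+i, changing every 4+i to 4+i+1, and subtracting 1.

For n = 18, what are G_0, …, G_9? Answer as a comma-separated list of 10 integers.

G_0=18  [base 4] 4^2 + 2  →[4↦5]→  5^2 + 2 = 27  −1 ⇒ G_1=26
G_1=26  [base 5] 5^2 + 1  →[5↦6]→  6^2 + 1 = 37  −1 ⇒ G_2=36
G_2=36  [base 6] 6^2  →[6↦7]→  7^2 = 49  −1 ⇒ G_3=48
G_3=48  [base 7] 6·7 + 6  →[7↦8]→  6·8 + 6 = 54  −1 ⇒ G_4=53
G_4=53  [base 8] 6·8 + 5  →[8↦9]→  6·9 + 5 = 59  −1 ⇒ G_5=58
G_5=58  [base 9] 6·9 + 4  →[9↦10]→  6·10 + 4 = 64  −1 ⇒ G_6=63
G_6=63  [base 10] 6·10 + 3  →[10↦11]→  6·11 + 3 = 69  −1 ⇒ G_7=68
G_7=68  [base 11] 6·11 + 2  →[11↦12]→  6·12 + 2 = 74  −1 ⇒ G_8=73
G_8=73  [base 12] 6·12 + 1  →[12↦13]→  6·13 + 1 = 79  −1 ⇒ G_9=78

18, 26, 36, 48, 53, 58, 63, 68, 73, 78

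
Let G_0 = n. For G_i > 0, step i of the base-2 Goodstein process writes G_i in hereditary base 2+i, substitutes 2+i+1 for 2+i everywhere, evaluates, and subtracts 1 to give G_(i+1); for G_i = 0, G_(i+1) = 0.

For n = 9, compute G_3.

[0] 9 ≡ 2^(2 + 1) + 1 (base 2). Lift 3: 82. −1: 81.
[1] 81 ≡ 3^(3 + 1) (base 3). Lift 4: 1024. −1: 1023.
[2] 1023 ≡ 3·4^4 + 3·4^3 + 3·4^2 + 3·4 + 3 (base 4). Lift 5: 9843. −1: 9842.
[3] 9842 ≡ 3·5^5 + 3·5^3 + 3·5^2 + 3·5 + 2 (base 5). Lift 6: 140744. −1: 140743.

9842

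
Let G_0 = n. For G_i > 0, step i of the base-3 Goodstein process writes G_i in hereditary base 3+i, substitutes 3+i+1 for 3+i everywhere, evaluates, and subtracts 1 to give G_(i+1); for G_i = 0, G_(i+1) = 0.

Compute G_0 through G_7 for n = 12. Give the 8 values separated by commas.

i=0: 12 = 3^2 + 3 (b=3); 3→4: 4^2 + 4 = 20; 20−1 = 19
i=1: 19 = 4^2 + 3 (b=4); 4→5: 5^2 + 3 = 28; 28−1 = 27
i=2: 27 = 5^2 + 2 (b=5); 5→6: 6^2 + 2 = 38; 38−1 = 37
i=3: 37 = 6^2 + 1 (b=6); 6→7: 7^2 + 1 = 50; 50−1 = 49
i=4: 49 = 7^2 (b=7); 7→8: 8^2 = 64; 64−1 = 63
i=5: 63 = 7·8 + 7 (b=8); 8→9: 7·9 + 7 = 70; 70−1 = 69
i=6: 69 = 7·9 + 6 (b=9); 9→10: 7·10 + 6 = 76; 76−1 = 75

12, 19, 27, 37, 49, 63, 69, 75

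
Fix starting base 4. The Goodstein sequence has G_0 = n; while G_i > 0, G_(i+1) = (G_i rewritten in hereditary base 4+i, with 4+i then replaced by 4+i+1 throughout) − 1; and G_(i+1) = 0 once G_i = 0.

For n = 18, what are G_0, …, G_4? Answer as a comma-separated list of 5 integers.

18, 26, 36, 48, 53

base 4: 18 = 4^2 + 2; at 5: 5^2 + 2 = 27; next = 26
base 5: 26 = 5^2 + 1; at 6: 6^2 + 1 = 37; next = 36
base 6: 36 = 6^2; at 7: 7^2 = 49; next = 48
base 7: 48 = 6·7 + 6; at 8: 6·8 + 6 = 54; next = 53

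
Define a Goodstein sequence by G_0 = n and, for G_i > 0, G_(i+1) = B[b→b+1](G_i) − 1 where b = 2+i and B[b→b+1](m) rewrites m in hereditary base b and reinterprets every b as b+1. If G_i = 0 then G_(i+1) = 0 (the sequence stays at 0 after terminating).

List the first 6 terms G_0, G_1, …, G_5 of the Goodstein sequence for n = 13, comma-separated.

step 0: 13 = 2^(2 + 1) + 2^2 + 1; sub 3 for 2: 3^(3 + 1) + 3^3 + 1; = 109; G_1 = 109−1 = 108
step 1: 108 = 3^(3 + 1) + 3^3; sub 4 for 3: 4^(4 + 1) + 4^4; = 1280; G_2 = 1280−1 = 1279
step 2: 1279 = 4^(4 + 1) + 3·4^3 + 3·4^2 + 3·4 + 3; sub 5 for 4: 5^(5 + 1) + 3·5^3 + 3·5^2 + 3·5 + 3; = 16093; G_3 = 16093−1 = 16092
step 3: 16092 = 5^(5 + 1) + 3·5^3 + 3·5^2 + 3·5 + 2; sub 6 for 5: 6^(6 + 1) + 3·6^3 + 3·6^2 + 3·6 + 2; = 280712; G_4 = 280712−1 = 280711
step 4: 280711 = 6^(6 + 1) + 3·6^3 + 3·6^2 + 3·6 + 1; sub 7 for 6: 7^(7 + 1) + 3·7^3 + 3·7^2 + 3·7 + 1; = 5765999; G_5 = 5765999−1 = 5765998

13, 108, 1279, 16092, 280711, 5765998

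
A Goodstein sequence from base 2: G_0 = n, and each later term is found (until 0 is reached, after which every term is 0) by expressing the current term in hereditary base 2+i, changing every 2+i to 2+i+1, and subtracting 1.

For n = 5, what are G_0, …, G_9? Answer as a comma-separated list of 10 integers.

G_0 = 5. HB_2(5) = 2^2 + 1. Bump = 28. G_1 = 27.
G_1 = 27. HB_3(27) = 3^3. Bump = 256. G_2 = 255.
G_2 = 255. HB_4(255) = 3·4^3 + 3·4^2 + 3·4 + 3. Bump = 468. G_3 = 467.
G_3 = 467. HB_5(467) = 3·5^3 + 3·5^2 + 3·5 + 2. Bump = 776. G_4 = 775.
G_4 = 775. HB_6(775) = 3·6^3 + 3·6^2 + 3·6 + 1. Bump = 1198. G_5 = 1197.
G_5 = 1197. HB_7(1197) = 3·7^3 + 3·7^2 + 3·7. Bump = 1752. G_6 = 1751.
G_6 = 1751. HB_8(1751) = 3·8^3 + 3·8^2 + 2·8 + 7. Bump = 2455. G_7 = 2454.
G_7 = 2454. HB_9(2454) = 3·9^3 + 3·9^2 + 2·9 + 6. Bump = 3326. G_8 = 3325.
G_8 = 3325. HB_10(3325) = 3·10^3 + 3·10^2 + 2·10 + 5. Bump = 4383. G_9 = 4382.

5, 27, 255, 467, 775, 1197, 1751, 2454, 3325, 4382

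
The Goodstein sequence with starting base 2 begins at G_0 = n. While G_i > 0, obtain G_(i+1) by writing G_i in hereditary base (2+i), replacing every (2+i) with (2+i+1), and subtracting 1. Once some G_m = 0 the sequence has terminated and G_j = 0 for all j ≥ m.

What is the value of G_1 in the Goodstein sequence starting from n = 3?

G_0 = 3. HB_2(3) = 2 + 1. Bump = 4. G_1 = 3.
G_1 = 3. HB_3(3) = 3. Bump = 4. G_2 = 3.

3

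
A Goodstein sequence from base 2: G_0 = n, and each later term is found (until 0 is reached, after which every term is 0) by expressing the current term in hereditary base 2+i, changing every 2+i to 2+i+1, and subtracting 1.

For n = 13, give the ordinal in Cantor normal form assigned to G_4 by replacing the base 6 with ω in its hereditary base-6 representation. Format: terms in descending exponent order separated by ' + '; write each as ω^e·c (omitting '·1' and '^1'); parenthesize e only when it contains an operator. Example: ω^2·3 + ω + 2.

13 —HB2→ 2^(2 + 1) + 2^2 + 1 —bump→ 3^(3 + 1) + 3^3 + 1 = 109 —(−1)→ 108
108 —HB3→ 3^(3 + 1) + 3^3 —bump→ 4^(4 + 1) + 4^4 = 1280 —(−1)→ 1279
1279 —HB4→ 4^(4 + 1) + 3·4^3 + 3·4^2 + 3·4 + 3 —bump→ 5^(5 + 1) + 3·5^3 + 3·5^2 + 3·5 + 3 = 16093 —(−1)→ 16092
16092 —HB5→ 5^(5 + 1) + 3·5^3 + 3·5^2 + 3·5 + 2 —bump→ 6^(6 + 1) + 3·6^3 + 3·6^2 + 3·6 + 2 = 280712 —(−1)→ 280711
280711 —HB6→ 6^(6 + 1) + 3·6^3 + 3·6^2 + 3·6 + 1 —bump→ 7^(7 + 1) + 3·7^3 + 3·7^2 + 3·7 + 1 = 5765999 —(−1)→ 5765998

ω^(ω + 1) + ω^3·3 + ω^2·3 + ω·3 + 1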